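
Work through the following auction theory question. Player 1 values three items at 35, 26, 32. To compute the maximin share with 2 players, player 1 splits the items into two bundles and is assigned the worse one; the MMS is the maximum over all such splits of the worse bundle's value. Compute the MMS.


Step 1: Item values = 35, 26, 32
Step 2: Enumerate all 2-bundle partitions and take the smaller bundle:
  Partition 1: {35} vs {26,32} -> bundles 35, 58; min = 35
  Partition 2: {26} vs {35,32} -> bundles 26, 67; min = 26
  Partition 3: {32} vs {35,26} -> bundles 32, 61; min = 32
Step 3: MMS = max(35, 26, 32) = 35

35


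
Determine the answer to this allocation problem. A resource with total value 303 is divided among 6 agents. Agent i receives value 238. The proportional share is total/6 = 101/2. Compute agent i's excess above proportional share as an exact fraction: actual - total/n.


Step 1: Proportional share = 303/6 = 101/2
Step 2: Agent's actual allocation = 238
Step 3: Excess = 238 - 101/2 = 375/2

375/2


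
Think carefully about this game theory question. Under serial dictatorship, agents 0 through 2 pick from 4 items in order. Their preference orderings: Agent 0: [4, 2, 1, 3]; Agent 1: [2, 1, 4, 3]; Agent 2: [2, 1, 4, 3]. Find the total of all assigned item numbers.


Step 1: Agent 0 picks item 4
Step 2: Agent 1 picks item 2
Step 3: Agent 2 picks item 1
Step 4: Sum = 4 + 2 + 1 = 7

7


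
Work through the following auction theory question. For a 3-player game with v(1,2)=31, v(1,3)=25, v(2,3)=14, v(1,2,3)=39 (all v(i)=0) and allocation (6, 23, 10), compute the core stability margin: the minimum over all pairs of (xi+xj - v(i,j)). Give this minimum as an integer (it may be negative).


Step 1: Slack for coalition (1,2): x1+x2 - v12 = 29 - 31 = -2
Step 2: Slack for coalition (1,3): x1+x3 - v13 = 16 - 25 = -9
Step 3: Slack for coalition (2,3): x2+x3 - v23 = 33 - 14 = 19
Step 4: Minimum slack = min(-2, -9, 19) = -9, attained by (1,3); coalition (1,3) can block (slack < 0), so the allocation is not in the core

-9


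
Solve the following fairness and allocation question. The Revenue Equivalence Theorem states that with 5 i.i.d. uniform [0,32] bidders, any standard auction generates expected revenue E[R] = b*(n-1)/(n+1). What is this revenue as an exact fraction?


Step 1: By Revenue Equivalence, expected revenue = b*(n-1)/(n+1)
Step 2: Substituting n = 5, b = 32
Step 3: Revenue = 32*(5-1)/(5+1) = 32*4/6
Step 4: Revenue = 128/6 = 64/3

64/3


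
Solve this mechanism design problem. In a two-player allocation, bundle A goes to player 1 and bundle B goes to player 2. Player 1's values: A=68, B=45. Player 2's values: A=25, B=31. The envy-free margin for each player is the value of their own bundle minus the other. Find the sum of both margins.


Step 1: Player 1's margin = v1(A) - v1(B) = 68 - 45 = 23
Step 2: Player 2's margin = v2(B) - v2(A) = 31 - 25 = 6
Step 3: Total margin = 23 + 6 = 29

29


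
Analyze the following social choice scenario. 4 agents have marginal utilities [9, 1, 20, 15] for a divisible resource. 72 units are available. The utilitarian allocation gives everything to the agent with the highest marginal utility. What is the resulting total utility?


Step 1: The marginal utilities are [9, 1, 20, 15]
Step 2: The highest marginal utility is 20
Step 3: All 72 units go to that agent
Step 4: Total utility = 20 * 72 = 1440

1440


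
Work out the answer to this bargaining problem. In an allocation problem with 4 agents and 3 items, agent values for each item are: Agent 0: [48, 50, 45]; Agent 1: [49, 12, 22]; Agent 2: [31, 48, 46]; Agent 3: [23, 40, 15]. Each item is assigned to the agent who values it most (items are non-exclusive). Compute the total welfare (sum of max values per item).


Step 1: For each item, find the maximum value among all agents.
Step 2: Item 0 -> Agent 1 (value 49)
Step 3: Item 1 -> Agent 0 (value 50)
Step 4: Item 2 -> Agent 2 (value 46)
Step 5: Total welfare = 49 + 50 + 46 = 145

145


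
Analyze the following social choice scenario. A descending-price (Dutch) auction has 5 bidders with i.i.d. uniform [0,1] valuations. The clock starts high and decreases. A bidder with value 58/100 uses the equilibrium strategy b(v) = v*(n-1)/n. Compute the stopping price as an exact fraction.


Step 1: Dutch auctions are strategically equivalent to first-price auctions
Step 2: The equilibrium bid is b(v) = v*(n-1)/n
Step 3: b = 29/50 * 4/5
Step 4: b = 58/125

58/125


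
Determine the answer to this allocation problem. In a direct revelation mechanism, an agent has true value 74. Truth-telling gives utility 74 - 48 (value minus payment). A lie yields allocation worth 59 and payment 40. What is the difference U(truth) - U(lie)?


Step 1: U(truth) = value - payment = 74 - 48 = 26
Step 2: U(lie) = allocation - payment = 59 - 40 = 19
Step 3: IC gap = 26 - 19 = 7

7


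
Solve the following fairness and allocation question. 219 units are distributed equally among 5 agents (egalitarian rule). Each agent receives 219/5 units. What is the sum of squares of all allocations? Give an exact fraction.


Step 1: Each agent's share = 219/5
Step 2: Square of each share = (219/5)^2 = 47961/25
Step 3: Sum of squares = 5 * 47961/25 = 47961/5

47961/5


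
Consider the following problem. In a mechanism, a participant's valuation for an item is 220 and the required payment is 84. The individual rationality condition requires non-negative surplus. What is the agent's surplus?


Step 1: Surplus = value - payment = 220 - 84 = 136
Step 2: IR is satisfied (surplus >= 0)

136


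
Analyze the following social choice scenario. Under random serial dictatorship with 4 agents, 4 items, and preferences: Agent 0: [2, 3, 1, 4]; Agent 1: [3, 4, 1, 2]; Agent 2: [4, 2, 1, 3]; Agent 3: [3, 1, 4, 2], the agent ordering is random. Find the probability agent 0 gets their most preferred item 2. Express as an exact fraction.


Step 1: Agent 0 wants item 2
Step 2: There are 24 possible orderings of agents
Step 3: In 23 orderings, agent 0 gets item 2
Step 4: Probability = 23/24

23/24


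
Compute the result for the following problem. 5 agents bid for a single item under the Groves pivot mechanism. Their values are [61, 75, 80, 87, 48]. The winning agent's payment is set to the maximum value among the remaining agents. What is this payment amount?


Step 1: The efficient winner is agent 3 with value 87
Step 2: Other agents' values: [61, 75, 80, 48]
Step 3: Pivot payment = max(others) = 80
Step 4: The winner pays 80

80


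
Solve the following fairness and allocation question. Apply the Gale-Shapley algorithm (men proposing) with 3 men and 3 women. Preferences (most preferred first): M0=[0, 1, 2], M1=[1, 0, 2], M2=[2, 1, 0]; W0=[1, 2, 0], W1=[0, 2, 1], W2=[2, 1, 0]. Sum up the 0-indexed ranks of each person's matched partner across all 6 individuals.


Step 1: Run Gale-Shapley (men propose, women hold best offer):
  M0 proposes to W0; she accepts
  M1 proposes to W1; she accepts
  M2 proposes to W2; she accepts
Step 2: Final matching: W0-M0, W1-M1, W2-M2
Step 3: 0-indexed ranks (man's rank of his match, then woman's): 0 + 2 + 0 + 2 + 0 + 0
Step 4: Total rank sum = 4

4


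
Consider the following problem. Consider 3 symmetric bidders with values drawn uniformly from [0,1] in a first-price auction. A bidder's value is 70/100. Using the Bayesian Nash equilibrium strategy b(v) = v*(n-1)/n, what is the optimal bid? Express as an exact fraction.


Step 1: The symmetric BNE bidding function is b(v) = v * (n-1) / n
Step 2: Substitute v = 7/10 and n = 3
Step 3: b = 7/10 * 2/3
Step 4: b = 7/15

7/15


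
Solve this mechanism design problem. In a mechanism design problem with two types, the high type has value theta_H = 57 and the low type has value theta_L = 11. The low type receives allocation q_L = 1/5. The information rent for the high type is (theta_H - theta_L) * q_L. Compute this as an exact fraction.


Step 1: theta_H - theta_L = 57 - 11 = 46
Step 2: Information rent = (theta_H - theta_L) * q_L
Step 3: = 46 * 1/5
Step 4: = 46/5

46/5


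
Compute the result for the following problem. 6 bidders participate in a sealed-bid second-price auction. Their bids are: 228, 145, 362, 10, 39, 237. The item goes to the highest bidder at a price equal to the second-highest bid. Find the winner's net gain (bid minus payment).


Step 1: Sort bids in descending order: 362, 237, 228, 145, 39, 10
Step 2: The winning bid is the highest: 362
Step 3: The payment equals the second-highest bid: 237
Step 4: Surplus = winner's bid - payment = 362 - 237 = 125

125


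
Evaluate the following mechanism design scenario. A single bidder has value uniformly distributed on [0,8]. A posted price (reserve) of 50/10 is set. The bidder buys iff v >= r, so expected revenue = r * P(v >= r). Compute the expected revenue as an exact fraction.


Step 1: Posted price r = 5, value support [0,8]
Step 2: P(v >= r) = (8 - 5)/8 = 3/8
Step 3: Expected revenue = r * P(v >= r) = 5 * 3/8
Step 4: Revenue = 15/8

15/8


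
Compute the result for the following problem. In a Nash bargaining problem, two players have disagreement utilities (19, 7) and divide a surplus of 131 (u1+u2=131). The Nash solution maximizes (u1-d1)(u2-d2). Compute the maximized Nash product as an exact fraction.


Step 1: The Nash solution splits surplus symmetrically above the disagreement point
Step 2: u1 = (total + d1 - d2)/2 = (131 + 19 - 7)/2 = 143/2
Step 3: u2 = (total - d1 + d2)/2 = (131 - 19 + 7)/2 = 119/2
Step 4: Nash product = (143/2 - 19) * (119/2 - 7)
Step 5: = 105/2 * 105/2 = 11025/4

11025/4


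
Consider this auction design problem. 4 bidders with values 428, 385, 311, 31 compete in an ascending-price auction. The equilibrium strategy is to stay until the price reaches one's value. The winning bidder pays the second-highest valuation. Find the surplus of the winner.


Step 1: Identify the highest value: 428
Step 2: Identify the second-highest value: 385
Step 3: The final price = second-highest value = 385
Step 4: Surplus = 428 - 385 = 43

43


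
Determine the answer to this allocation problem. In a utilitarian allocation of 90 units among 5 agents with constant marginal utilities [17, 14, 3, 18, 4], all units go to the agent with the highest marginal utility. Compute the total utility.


Step 1: The marginal utilities are [17, 14, 3, 18, 4]
Step 2: The highest marginal utility is 18
Step 3: All 90 units go to that agent
Step 4: Total utility = 18 * 90 = 1620

1620


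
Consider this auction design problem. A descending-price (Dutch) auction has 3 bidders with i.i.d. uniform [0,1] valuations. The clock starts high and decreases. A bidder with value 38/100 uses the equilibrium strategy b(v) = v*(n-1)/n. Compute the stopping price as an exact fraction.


Step 1: Dutch auctions are strategically equivalent to first-price auctions
Step 2: The equilibrium bid is b(v) = v*(n-1)/n
Step 3: b = 19/50 * 2/3
Step 4: b = 19/75

19/75


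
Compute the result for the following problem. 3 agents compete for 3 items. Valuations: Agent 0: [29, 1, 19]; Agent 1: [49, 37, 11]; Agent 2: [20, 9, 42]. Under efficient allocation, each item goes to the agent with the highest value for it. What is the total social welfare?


Step 1: For each item, find the maximum value among all agents.
Step 2: Item 0 -> Agent 1 (value 49)
Step 3: Item 1 -> Agent 1 (value 37)
Step 4: Item 2 -> Agent 2 (value 42)
Step 5: Total welfare = 49 + 37 + 42 = 128

128


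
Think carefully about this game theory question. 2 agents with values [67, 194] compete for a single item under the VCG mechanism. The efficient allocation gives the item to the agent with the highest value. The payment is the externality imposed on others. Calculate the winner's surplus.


Step 1: The winner is the agent with the highest value: agent 1 with value 194
Step 2: Values of other agents: [67]
Step 3: VCG payment = max of others' values = 67
Step 4: Surplus = 194 - 67 = 127

127


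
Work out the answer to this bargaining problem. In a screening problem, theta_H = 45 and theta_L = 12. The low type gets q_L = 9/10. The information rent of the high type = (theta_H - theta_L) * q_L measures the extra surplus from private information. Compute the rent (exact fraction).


Step 1: theta_H - theta_L = 45 - 12 = 33
Step 2: Information rent = (theta_H - theta_L) * q_L
Step 3: = 33 * 9/10
Step 4: = 297/10

297/10


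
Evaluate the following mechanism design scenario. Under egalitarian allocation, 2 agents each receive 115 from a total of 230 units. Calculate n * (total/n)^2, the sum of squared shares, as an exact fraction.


Step 1: Each agent's share = 230/2 = 115
Step 2: Square of each share = (115)^2 = 13225
Step 3: Sum of squares = 2 * 13225 = 26450

26450


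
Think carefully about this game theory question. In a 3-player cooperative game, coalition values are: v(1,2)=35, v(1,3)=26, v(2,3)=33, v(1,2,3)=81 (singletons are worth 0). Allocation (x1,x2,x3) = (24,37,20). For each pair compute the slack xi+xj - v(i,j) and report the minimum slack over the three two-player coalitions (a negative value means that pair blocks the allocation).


Step 1: Slack for coalition (1,2): x1+x2 - v12 = 61 - 35 = 26
Step 2: Slack for coalition (1,3): x1+x3 - v13 = 44 - 26 = 18
Step 3: Slack for coalition (2,3): x2+x3 - v23 = 57 - 33 = 24
Step 4: Minimum slack = min(26, 18, 24) = 18, attained by (1,3); no pair can gain by deviating, so the allocation is in the core

18


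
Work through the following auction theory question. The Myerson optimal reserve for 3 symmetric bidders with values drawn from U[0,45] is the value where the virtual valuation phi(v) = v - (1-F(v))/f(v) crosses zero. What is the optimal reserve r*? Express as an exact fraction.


Step 1: For U[0,45], F(v) = v/45 and f(v) = 1/45
Step 2: phi(v) = v - (1 - v/45)/(1/45) = v - (45 - v) = 2v - 45
Step 3: Set phi(r*) = 0: 2r* - 45 = 0
Step 4: r* = 45/2 (the number of bidders n = 3 does not enter)

45/2


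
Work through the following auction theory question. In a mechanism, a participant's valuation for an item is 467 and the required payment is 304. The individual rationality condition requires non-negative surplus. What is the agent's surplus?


Step 1: Surplus = value - payment = 467 - 304 = 163
Step 2: IR is satisfied (surplus >= 0)

163


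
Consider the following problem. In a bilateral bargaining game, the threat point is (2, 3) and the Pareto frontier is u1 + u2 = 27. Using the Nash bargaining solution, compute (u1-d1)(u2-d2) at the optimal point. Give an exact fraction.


Step 1: The Nash solution splits surplus symmetrically above the disagreement point
Step 2: u1 = (total + d1 - d2)/2 = (27 + 2 - 3)/2 = 13
Step 3: u2 = (total - d1 + d2)/2 = (27 - 2 + 3)/2 = 14
Step 4: Nash product = (13 - 2) * (14 - 3)
Step 5: = 11 * 11 = 121

121


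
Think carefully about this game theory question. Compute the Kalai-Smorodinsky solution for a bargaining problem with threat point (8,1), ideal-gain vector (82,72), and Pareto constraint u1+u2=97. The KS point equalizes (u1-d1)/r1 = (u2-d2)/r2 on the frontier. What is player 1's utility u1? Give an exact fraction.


Step 1: At the KS point, (u1-d1)/r1 = (u2-d2)/r2 = t and u1+u2 = 97
Step 2: u1 = d1 + r1*t and u2 = d2 + r2*t, so (d1 + r1*t) + (d2 + r2*t) = 97
Step 3: t = (97 - 8 - 1)/(82 + 72) = 88/154 = 4/7
Step 4: u1 = d1 + r1*t = 8 + 82 * 4/7 = 384/7
Step 5: (Check: u2 = d2 + r2*t = 295/7; u1+u2 = 384/7 + 295/7 = 97, on the frontier.)

384/7


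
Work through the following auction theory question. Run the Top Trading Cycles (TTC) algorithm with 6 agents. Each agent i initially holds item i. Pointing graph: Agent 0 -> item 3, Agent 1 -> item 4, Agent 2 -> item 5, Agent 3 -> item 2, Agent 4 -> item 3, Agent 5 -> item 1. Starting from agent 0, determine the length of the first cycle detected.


Step 1: Trace the pointer graph from agent 0: 0 -> 3 -> 2 -> 5 -> 1 -> 4 -> 3
Step 2: A cycle is detected when we revisit agent 3
Step 3: The cycle is: 3 -> 2 -> 5 -> 1 -> 4 -> 3
Step 4: Cycle length = 5

5


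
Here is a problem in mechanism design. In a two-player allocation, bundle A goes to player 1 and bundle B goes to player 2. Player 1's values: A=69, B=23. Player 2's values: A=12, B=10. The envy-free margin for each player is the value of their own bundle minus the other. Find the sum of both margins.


Step 1: Player 1's margin = v1(A) - v1(B) = 69 - 23 = 46
Step 2: Player 2's margin = v2(B) - v2(A) = 10 - 12 = -2
Step 3: Total margin = 46 + -2 = 44

44


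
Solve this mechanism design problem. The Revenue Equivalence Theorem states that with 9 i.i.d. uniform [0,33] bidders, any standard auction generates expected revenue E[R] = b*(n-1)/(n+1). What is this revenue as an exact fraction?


Step 1: By Revenue Equivalence, expected revenue = b*(n-1)/(n+1)
Step 2: Substituting n = 9, b = 33
Step 3: Revenue = 33*(9-1)/(9+1) = 33*8/10
Step 4: Revenue = 264/10 = 132/5

132/5


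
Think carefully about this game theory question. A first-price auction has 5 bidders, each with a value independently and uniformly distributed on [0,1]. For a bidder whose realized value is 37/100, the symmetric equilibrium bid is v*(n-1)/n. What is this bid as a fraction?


Step 1: The symmetric BNE bidding function is b(v) = v * (n-1) / n
Step 2: Substitute v = 37/100 and n = 5
Step 3: b = 37/100 * 4/5
Step 4: b = 37/125

37/125


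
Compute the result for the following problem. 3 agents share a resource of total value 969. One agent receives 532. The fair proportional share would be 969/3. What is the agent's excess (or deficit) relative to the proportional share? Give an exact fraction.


Step 1: Proportional share = 969/3 = 323
Step 2: Agent's actual allocation = 532
Step 3: Excess = 532 - 323 = 209

209


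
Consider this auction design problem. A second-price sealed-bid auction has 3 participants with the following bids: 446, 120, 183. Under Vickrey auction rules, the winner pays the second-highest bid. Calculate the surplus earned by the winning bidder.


Step 1: Sort bids in descending order: 446, 183, 120
Step 2: The winning bid is the highest: 446
Step 3: The payment equals the second-highest bid: 183
Step 4: Surplus = winner's bid - payment = 446 - 183 = 263

263


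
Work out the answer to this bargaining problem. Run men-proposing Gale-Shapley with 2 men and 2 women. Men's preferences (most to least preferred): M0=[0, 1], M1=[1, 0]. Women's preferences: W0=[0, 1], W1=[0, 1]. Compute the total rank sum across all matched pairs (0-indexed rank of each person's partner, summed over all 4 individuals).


Step 1: Run Gale-Shapley (men propose, women hold best offer):
  M0 proposes to W0; she accepts
  M1 proposes to W1; she accepts
Step 2: Final matching: W0-M0, W1-M1
Step 3: 0-indexed ranks (man's rank of his match, then woman's): 0 + 0 + 0 + 1
Step 4: Total rank sum = 1

1


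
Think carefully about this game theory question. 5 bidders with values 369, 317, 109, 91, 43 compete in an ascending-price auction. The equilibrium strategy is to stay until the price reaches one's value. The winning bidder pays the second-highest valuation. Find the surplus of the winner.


Step 1: Identify the highest value: 369
Step 2: Identify the second-highest value: 317
Step 3: The final price = second-highest value = 317
Step 4: Surplus = 369 - 317 = 52

52


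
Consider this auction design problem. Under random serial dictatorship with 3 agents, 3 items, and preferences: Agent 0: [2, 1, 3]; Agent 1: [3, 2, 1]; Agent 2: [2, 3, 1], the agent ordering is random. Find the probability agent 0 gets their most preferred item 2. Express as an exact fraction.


Step 1: Agent 0 wants item 2
Step 2: There are 6 possible orderings of agents
Step 3: In 3 orderings, agent 0 gets item 2
Step 4: Probability = 3/6 = 1/2

1/2


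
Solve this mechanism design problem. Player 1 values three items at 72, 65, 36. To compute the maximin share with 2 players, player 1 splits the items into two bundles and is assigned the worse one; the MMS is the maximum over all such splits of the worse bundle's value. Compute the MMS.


Step 1: Item values = 72, 65, 36
Step 2: Enumerate all 2-bundle partitions and take the smaller bundle:
  Partition 1: {72} vs {65,36} -> bundles 72, 101; min = 72
  Partition 2: {65} vs {72,36} -> bundles 65, 108; min = 65
  Partition 3: {36} vs {72,65} -> bundles 36, 137; min = 36
Step 3: MMS = max(72, 65, 36) = 72

72


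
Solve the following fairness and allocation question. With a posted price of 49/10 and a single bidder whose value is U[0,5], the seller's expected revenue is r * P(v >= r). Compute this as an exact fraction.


Step 1: Posted price r = 49/10, value support [0,5]
Step 2: P(v >= r) = (5 - 49/10)/5 = 1/50
Step 3: Expected revenue = r * P(v >= r) = 49/10 * 1/50
Step 4: Revenue = 49/500

49/500


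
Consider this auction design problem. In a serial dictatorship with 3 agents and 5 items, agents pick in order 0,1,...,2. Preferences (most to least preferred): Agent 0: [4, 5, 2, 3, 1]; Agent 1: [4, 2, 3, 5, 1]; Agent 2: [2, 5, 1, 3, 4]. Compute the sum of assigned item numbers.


Step 1: Agent 0 picks item 4
Step 2: Agent 1 picks item 2
Step 3: Agent 2 picks item 5
Step 4: Sum = 4 + 2 + 5 = 11

11


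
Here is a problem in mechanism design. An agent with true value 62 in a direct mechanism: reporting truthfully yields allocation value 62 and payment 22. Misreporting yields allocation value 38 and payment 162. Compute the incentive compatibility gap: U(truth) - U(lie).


Step 1: U(truth) = value - payment = 62 - 22 = 40
Step 2: U(lie) = allocation - payment = 38 - 162 = -124
Step 3: IC gap = 40 - (-124) = 164

164


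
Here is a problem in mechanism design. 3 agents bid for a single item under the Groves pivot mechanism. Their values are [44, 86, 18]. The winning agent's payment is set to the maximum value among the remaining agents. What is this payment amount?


Step 1: The efficient winner is agent 1 with value 86
Step 2: Other agents' values: [44, 18]
Step 3: Pivot payment = max(others) = 44
Step 4: The winner pays 44

44


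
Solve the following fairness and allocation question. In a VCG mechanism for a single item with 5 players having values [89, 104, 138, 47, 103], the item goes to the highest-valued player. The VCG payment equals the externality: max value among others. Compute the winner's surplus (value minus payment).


Step 1: The winner is the agent with the highest value: agent 2 with value 138
Step 2: Values of other agents: [89, 104, 47, 103]
Step 3: VCG payment = max of others' values = 104
Step 4: Surplus = 138 - 104 = 34

34


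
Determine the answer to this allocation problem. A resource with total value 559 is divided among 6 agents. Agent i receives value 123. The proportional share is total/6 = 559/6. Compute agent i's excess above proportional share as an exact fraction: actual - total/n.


Step 1: Proportional share = 559/6
Step 2: Agent's actual allocation = 123
Step 3: Excess = 123 - 559/6 = 179/6

179/6


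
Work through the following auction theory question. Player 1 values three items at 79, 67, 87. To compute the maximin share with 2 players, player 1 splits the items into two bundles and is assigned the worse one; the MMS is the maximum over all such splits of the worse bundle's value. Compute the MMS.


Step 1: Item values = 79, 67, 87
Step 2: Enumerate all 2-bundle partitions and take the smaller bundle:
  Partition 1: {79} vs {67,87} -> bundles 79, 154; min = 79
  Partition 2: {67} vs {79,87} -> bundles 67, 166; min = 67
  Partition 3: {87} vs {79,67} -> bundles 87, 146; min = 87
Step 3: MMS = max(79, 67, 87) = 87

87


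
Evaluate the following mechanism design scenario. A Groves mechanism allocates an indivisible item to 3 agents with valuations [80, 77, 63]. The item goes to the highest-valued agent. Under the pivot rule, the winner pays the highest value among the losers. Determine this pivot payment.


Step 1: The efficient winner is agent 0 with value 80
Step 2: Other agents' values: [77, 63]
Step 3: Pivot payment = max(others) = 77
Step 4: The winner pays 77

77


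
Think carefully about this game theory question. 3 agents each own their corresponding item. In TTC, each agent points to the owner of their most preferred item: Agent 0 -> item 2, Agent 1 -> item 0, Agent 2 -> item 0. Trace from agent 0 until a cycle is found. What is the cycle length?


Step 1: Trace the pointer graph from agent 0: 0 -> 2 -> 0
Step 2: A cycle is detected when we revisit agent 0
Step 3: The cycle is: 0 -> 2 -> 0
Step 4: Cycle length = 2

2


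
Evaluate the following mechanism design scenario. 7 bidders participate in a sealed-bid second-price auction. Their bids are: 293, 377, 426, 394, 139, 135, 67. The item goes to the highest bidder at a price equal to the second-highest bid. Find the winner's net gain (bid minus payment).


Step 1: Sort bids in descending order: 426, 394, 377, 293, 139, 135, 67
Step 2: The winning bid is the highest: 426
Step 3: The payment equals the second-highest bid: 394
Step 4: Surplus = winner's bid - payment = 426 - 394 = 32

32


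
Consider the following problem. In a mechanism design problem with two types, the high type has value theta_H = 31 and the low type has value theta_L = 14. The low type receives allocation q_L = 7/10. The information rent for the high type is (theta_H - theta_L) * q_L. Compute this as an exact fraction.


Step 1: theta_H - theta_L = 31 - 14 = 17
Step 2: Information rent = (theta_H - theta_L) * q_L
Step 3: = 17 * 7/10
Step 4: = 119/10

119/10


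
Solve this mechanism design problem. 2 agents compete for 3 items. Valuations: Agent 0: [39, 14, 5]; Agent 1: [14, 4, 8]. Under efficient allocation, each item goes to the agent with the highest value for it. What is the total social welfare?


Step 1: For each item, find the maximum value among all agents.
Step 2: Item 0 -> Agent 0 (value 39)
Step 3: Item 1 -> Agent 0 (value 14)
Step 4: Item 2 -> Agent 1 (value 8)
Step 5: Total welfare = 39 + 14 + 8 = 61

61


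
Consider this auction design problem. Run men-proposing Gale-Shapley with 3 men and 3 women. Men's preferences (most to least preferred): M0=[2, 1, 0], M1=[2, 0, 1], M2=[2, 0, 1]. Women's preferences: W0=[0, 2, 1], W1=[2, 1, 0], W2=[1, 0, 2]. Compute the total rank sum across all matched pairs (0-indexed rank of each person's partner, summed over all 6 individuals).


Step 1: Run Gale-Shapley (men propose, women hold best offer):
  M0 proposes to W2; she accepts
  M1 proposes to W2; she switches from M0
  M2 proposes to W2; rejected
  M2 proposes to W0; she accepts
  M0 proposes to W1; she accepts
Step 2: Final matching: W0-M2, W1-M0, W2-M1
Step 3: 0-indexed ranks (man's rank of his match, then woman's): 1 + 1 + 1 + 2 + 0 + 0
Step 4: Total rank sum = 5

5


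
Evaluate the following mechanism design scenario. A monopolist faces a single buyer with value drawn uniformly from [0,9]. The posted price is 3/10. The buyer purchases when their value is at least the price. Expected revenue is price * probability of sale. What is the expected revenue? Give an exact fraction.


Step 1: Posted price r = 3/10, value support [0,9]
Step 2: P(v >= r) = (9 - 3/10)/9 = 29/30
Step 3: Expected revenue = r * P(v >= r) = 3/10 * 29/30
Step 4: Revenue = 29/100

29/100


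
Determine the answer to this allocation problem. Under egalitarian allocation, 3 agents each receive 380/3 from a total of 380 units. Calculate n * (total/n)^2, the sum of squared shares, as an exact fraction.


Step 1: Each agent's share = 380/3
Step 2: Square of each share = (380/3)^2 = 144400/9
Step 3: Sum of squares = 3 * 144400/9 = 144400/3

144400/3


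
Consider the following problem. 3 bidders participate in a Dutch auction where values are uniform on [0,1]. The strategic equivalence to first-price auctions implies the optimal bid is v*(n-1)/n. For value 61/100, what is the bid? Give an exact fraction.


Step 1: Dutch auctions are strategically equivalent to first-price auctions
Step 2: The equilibrium bid is b(v) = v*(n-1)/n
Step 3: b = 61/100 * 2/3
Step 4: b = 61/150

61/150


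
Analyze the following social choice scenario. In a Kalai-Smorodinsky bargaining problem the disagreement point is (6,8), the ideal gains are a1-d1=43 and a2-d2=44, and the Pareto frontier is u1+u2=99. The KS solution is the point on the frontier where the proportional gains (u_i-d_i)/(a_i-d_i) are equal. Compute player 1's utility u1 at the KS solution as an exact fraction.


Step 1: At the KS point, (u1-d1)/r1 = (u2-d2)/r2 = t and u1+u2 = 99
Step 2: u1 = d1 + r1*t and u2 = d2 + r2*t, so (d1 + r1*t) + (d2 + r2*t) = 99
Step 3: t = (99 - 6 - 8)/(43 + 44) = 85/87
Step 4: u1 = d1 + r1*t = 6 + 43 * 85/87 = 4177/87
Step 5: (Check: u2 = d2 + r2*t = 4436/87; u1+u2 = 4177/87 + 4436/87 = 99, on the frontier.)

4177/87


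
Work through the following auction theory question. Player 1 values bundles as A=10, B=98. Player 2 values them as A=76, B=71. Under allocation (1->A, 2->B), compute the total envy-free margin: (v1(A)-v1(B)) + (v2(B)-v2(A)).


Step 1: Player 1's margin = v1(A) - v1(B) = 10 - 98 = -88
Step 2: Player 2's margin = v2(B) - v2(A) = 71 - 76 = -5
Step 3: Total margin = -88 + -5 = -93

-93


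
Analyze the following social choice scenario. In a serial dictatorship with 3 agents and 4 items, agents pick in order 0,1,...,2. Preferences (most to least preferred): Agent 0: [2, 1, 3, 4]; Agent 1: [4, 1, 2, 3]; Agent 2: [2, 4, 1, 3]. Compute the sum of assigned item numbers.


Step 1: Agent 0 picks item 2
Step 2: Agent 1 picks item 4
Step 3: Agent 2 picks item 1
Step 4: Sum = 2 + 4 + 1 = 7

7


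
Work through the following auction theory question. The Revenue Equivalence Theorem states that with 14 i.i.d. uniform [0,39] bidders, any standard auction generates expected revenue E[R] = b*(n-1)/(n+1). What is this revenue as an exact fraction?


Step 1: By Revenue Equivalence, expected revenue = b*(n-1)/(n+1)
Step 2: Substituting n = 14, b = 39
Step 3: Revenue = 39*(14-1)/(14+1) = 39*13/15
Step 4: Revenue = 507/15 = 169/5

169/5


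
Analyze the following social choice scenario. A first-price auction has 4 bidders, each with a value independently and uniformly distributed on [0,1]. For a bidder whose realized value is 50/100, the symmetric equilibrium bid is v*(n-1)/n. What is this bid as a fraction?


Step 1: The symmetric BNE bidding function is b(v) = v * (n-1) / n
Step 2: Substitute v = 1/2 and n = 4
Step 3: b = 1/2 * 3/4
Step 4: b = 3/8

3/8


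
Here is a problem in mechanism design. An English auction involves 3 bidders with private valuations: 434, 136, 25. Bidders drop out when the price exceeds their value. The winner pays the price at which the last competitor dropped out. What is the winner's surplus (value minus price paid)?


Step 1: Identify the highest value: 434
Step 2: Identify the second-highest value: 136
Step 3: The final price = second-highest value = 136
Step 4: Surplus = 434 - 136 = 298

298


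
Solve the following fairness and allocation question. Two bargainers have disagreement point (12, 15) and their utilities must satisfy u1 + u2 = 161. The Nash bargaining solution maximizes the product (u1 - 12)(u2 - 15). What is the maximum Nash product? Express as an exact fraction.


Step 1: The Nash solution splits surplus symmetrically above the disagreement point
Step 2: u1 = (total + d1 - d2)/2 = (161 + 12 - 15)/2 = 79
Step 3: u2 = (total - d1 + d2)/2 = (161 - 12 + 15)/2 = 82
Step 4: Nash product = (79 - 12) * (82 - 15)
Step 5: = 67 * 67 = 4489

4489


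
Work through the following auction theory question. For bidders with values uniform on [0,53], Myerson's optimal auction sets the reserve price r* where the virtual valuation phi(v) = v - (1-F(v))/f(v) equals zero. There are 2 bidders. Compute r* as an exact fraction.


Step 1: For U[0,53], F(v) = v/53 and f(v) = 1/53
Step 2: phi(v) = v - (1 - v/53)/(1/53) = v - (53 - v) = 2v - 53
Step 3: Set phi(r*) = 0: 2r* - 53 = 0
Step 4: r* = 53/2 (the number of bidders n = 2 does not enter)

53/2


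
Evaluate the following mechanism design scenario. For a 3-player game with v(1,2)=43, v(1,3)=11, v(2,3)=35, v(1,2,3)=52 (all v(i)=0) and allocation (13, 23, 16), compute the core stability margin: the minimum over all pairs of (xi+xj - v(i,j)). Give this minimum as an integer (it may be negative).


Step 1: Slack for coalition (1,2): x1+x2 - v12 = 36 - 43 = -7
Step 2: Slack for coalition (1,3): x1+x3 - v13 = 29 - 11 = 18
Step 3: Slack for coalition (2,3): x2+x3 - v23 = 39 - 35 = 4
Step 4: Minimum slack = min(-7, 18, 4) = -7, attained by (1,2); coalition (1,2) can block (slack < 0), so the allocation is not in the core

-7


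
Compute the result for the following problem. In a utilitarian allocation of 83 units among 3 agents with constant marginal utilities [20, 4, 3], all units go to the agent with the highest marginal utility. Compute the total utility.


Step 1: The marginal utilities are [20, 4, 3]
Step 2: The highest marginal utility is 20
Step 3: All 83 units go to that agent
Step 4: Total utility = 20 * 83 = 1660

1660


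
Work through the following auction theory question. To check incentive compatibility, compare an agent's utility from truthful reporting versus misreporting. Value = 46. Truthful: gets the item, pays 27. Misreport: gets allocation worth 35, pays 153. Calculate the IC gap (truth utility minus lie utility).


Step 1: U(truth) = value - payment = 46 - 27 = 19
Step 2: U(lie) = allocation - payment = 35 - 153 = -118
Step 3: IC gap = 19 - (-118) = 137

137


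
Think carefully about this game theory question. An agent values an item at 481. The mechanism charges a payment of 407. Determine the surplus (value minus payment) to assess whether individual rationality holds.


Step 1: Surplus = value - payment = 481 - 407 = 74
Step 2: IR is satisfied (surplus >= 0)

74


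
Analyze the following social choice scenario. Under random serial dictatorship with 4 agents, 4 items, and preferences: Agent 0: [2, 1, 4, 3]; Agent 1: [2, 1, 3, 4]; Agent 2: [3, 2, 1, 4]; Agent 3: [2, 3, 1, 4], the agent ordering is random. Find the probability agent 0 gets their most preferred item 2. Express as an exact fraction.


Step 1: Agent 0 wants item 2
Step 2: There are 24 possible orderings of agents
Step 3: In 8 orderings, agent 0 gets item 2
Step 4: Probability = 8/24 = 1/3

1/3


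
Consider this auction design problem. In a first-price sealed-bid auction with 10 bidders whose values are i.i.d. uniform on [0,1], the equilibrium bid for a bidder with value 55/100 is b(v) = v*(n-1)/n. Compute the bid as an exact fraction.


Step 1: The symmetric BNE bidding function is b(v) = v * (n-1) / n
Step 2: Substitute v = 11/20 and n = 10
Step 3: b = 11/20 * 9/10
Step 4: b = 99/200

99/200


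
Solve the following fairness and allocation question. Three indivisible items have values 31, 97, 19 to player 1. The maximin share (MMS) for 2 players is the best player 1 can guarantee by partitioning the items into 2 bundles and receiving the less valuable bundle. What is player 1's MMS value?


Step 1: Item values = 31, 97, 19
Step 2: Enumerate all 2-bundle partitions and take the smaller bundle:
  Partition 1: {31} vs {97,19} -> bundles 31, 116; min = 31
  Partition 2: {97} vs {31,19} -> bundles 97, 50; min = 50
  Partition 3: {19} vs {31,97} -> bundles 19, 128; min = 19
Step 3: MMS = max(31, 50, 19) = 50

50


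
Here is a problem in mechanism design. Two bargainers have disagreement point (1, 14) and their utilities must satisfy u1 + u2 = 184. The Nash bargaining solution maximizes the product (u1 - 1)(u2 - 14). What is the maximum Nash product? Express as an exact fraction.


Step 1: The Nash solution splits surplus symmetrically above the disagreement point
Step 2: u1 = (total + d1 - d2)/2 = (184 + 1 - 14)/2 = 171/2
Step 3: u2 = (total - d1 + d2)/2 = (184 - 1 + 14)/2 = 197/2
Step 4: Nash product = (171/2 - 1) * (197/2 - 14)
Step 5: = 169/2 * 169/2 = 28561/4

28561/4


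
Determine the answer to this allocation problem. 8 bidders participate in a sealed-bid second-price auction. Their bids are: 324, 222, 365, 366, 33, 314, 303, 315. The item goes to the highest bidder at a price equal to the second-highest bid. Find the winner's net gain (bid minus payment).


Step 1: Sort bids in descending order: 366, 365, 324, 315, 314, 303, 222, 33
Step 2: The winning bid is the highest: 366
Step 3: The payment equals the second-highest bid: 365
Step 4: Surplus = winner's bid - payment = 366 - 365 = 1

1


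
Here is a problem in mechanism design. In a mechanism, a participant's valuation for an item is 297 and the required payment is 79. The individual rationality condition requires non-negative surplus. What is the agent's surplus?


Step 1: Surplus = value - payment = 297 - 79 = 218
Step 2: IR is satisfied (surplus >= 0)

218


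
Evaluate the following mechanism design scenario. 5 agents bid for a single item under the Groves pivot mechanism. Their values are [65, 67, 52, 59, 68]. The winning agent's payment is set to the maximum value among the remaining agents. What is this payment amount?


Step 1: The efficient winner is agent 4 with value 68
Step 2: Other agents' values: [65, 67, 52, 59]
Step 3: Pivot payment = max(others) = 67
Step 4: The winner pays 67

67


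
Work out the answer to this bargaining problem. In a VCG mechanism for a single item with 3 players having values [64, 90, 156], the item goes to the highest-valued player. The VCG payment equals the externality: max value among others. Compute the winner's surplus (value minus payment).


Step 1: The winner is the agent with the highest value: agent 2 with value 156
Step 2: Values of other agents: [64, 90]
Step 3: VCG payment = max of others' values = 90
Step 4: Surplus = 156 - 90 = 66

66


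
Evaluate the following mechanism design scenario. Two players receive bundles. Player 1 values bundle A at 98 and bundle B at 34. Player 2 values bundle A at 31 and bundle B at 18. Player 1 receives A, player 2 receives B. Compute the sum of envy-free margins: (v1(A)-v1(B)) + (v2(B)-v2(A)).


Step 1: Player 1's margin = v1(A) - v1(B) = 98 - 34 = 64
Step 2: Player 2's margin = v2(B) - v2(A) = 18 - 31 = -13
Step 3: Total margin = 64 + -13 = 51

51


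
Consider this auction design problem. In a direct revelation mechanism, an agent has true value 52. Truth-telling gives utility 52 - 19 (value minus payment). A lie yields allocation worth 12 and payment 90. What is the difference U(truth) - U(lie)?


Step 1: U(truth) = value - payment = 52 - 19 = 33
Step 2: U(lie) = allocation - payment = 12 - 90 = -78
Step 3: IC gap = 33 - (-78) = 111

111


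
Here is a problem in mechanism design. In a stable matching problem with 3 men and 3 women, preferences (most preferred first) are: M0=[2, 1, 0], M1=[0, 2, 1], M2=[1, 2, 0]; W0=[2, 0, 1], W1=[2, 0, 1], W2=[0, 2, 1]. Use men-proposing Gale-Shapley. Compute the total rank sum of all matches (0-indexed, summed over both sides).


Step 1: Run Gale-Shapley (men propose, women hold best offer):
  M0 proposes to W2; she accepts
  M1 proposes to W0; she accepts
  M2 proposes to W1; she accepts
Step 2: Final matching: W0-M1, W1-M2, W2-M0
Step 3: 0-indexed ranks (man's rank of his match, then woman's): 0 + 2 + 0 + 0 + 0 + 0
Step 4: Total rank sum = 2

2


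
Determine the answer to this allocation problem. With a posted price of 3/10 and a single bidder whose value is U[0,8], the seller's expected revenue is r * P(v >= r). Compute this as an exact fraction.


Step 1: Posted price r = 3/10, value support [0,8]
Step 2: P(v >= r) = (8 - 3/10)/8 = 77/80
Step 3: Expected revenue = r * P(v >= r) = 3/10 * 77/80
Step 4: Revenue = 231/800

231/800


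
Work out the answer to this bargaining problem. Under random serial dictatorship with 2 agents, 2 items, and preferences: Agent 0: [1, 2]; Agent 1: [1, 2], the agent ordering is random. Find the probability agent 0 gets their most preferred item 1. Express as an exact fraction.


Step 1: Agent 0 wants item 1
Step 2: There are 2 possible orderings of agents
Step 3: In 1 orderings, agent 0 gets item 1
Step 4: Probability = 1/2

1/2
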